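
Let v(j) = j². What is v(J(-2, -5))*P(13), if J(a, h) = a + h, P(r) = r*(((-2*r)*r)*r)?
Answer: -2798978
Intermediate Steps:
P(r) = -2*r⁴ (P(r) = r*((-2*r²)*r) = r*(-2*r³) = -2*r⁴)
v(J(-2, -5))*P(13) = (-2 - 5)²*(-2*13⁴) = (-7)²*(-2*28561) = 49*(-57122) = -2798978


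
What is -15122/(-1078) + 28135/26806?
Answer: 217844931/14448434 ≈ 15.077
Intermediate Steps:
-15122/(-1078) + 28135/26806 = -15122*(-1/1078) + 28135*(1/26806) = 7561/539 + 28135/26806 = 217844931/14448434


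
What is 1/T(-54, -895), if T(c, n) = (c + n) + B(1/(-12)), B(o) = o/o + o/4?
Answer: -48/45505 ≈ -0.0010548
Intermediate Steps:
B(o) = 1 + o/4 (B(o) = 1 + o*(¼) = 1 + o/4)
T(c, n) = 47/48 + c + n (T(c, n) = (c + n) + (1 + (1/(-12))/4) = (c + n) + (1 + (1*(-1/12))/4) = (c + n) + (1 + (¼)*(-1/12)) = (c + n) + (1 - 1/48) = (c + n) + 47/48 = 47/48 + c + n)
1/T(-54, -895) = 1/(47/48 - 54 - 895) = 1/(-45505/48) = -48/45505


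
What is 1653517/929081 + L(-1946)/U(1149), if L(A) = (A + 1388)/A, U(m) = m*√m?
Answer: 1653517/929081 + 31*√1149/142728397 ≈ 1.7797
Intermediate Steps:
U(m) = m^(3/2)
L(A) = (1388 + A)/A
1653517/929081 + L(-1946)/U(1149) = 1653517/929081 + ((1388 - 1946)/(-1946))/(1149^(3/2)) = 1653517*(1/929081) + (-1/1946*(-558))/((1149*√1149)) = 1653517/929081 + 279*(√1149/1320201)/973 = 1653517/929081 + 31*√1149/142728397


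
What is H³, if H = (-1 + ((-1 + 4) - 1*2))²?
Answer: 0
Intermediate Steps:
H = 0 (H = (-1 + (3 - 2))² = (-1 + 1)² = 0² = 0)
H³ = 0³ = 0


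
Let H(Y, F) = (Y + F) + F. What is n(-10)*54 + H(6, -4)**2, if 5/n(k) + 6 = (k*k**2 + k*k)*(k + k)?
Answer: 12041/2999 ≈ 4.0150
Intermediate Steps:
H(Y, F) = Y + 2*F (H(Y, F) = (F + Y) + F = Y + 2*F)
n(k) = 5/(-6 + 2*k*(k**2 + k**3)) (n(k) = 5/(-6 + (k*k**2 + k*k)*(k + k)) = 5/(-6 + (k**3 + k**2)*(2*k)) = 5/(-6 + (k**2 + k**3)*(2*k)) = 5/(-6 + 2*k*(k**2 + k**3)))
n(-10)*54 + H(6, -4)**2 = (5/(2*(-3 + (-10)**3 + (-10)**4)))*54 + (6 + 2*(-4))**2 = (5/(2*(-3 - 1000 + 10000)))*54 + (6 - 8)**2 = ((5/2)/8997)*54 + (-2)**2 = ((5/2)*(1/8997))*54 + 4 = (5/17994)*54 + 4 = 45/2999 + 4 = 12041/2999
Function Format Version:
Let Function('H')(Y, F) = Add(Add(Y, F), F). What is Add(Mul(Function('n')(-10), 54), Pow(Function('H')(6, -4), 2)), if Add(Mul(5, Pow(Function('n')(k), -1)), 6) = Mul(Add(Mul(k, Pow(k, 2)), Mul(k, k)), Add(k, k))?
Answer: Rational(12041, 2999) ≈ 4.0150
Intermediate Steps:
Function('H')(Y, F) = Add(Y, Mul(2, F)) (Function('H')(Y, F) = Add(Add(F, Y), F) = Add(Y, Mul(2, F)))
Function('n')(k) = Mul(5, Pow(Add(-6, Mul(2, k, Add(Pow(k, 2), Pow(k, 3)))), -1)) (Function('n')(k) = Mul(5, Pow(Add(-6, Mul(Add(Mul(k, Pow(k, 2)), Mul(k, k)), Add(k, k))), -1)) = Mul(5, Pow(Add(-6, Mul(Add(Pow(k, 3), Pow(k, 2)), Mul(2, k))), -1)) = Mul(5, Pow(Add(-6, Mul(Add(Pow(k, 2), Pow(k, 3)), Mul(2, k))), -1)) = Mul(5, Pow(Add(-6, Mul(2, k, Add(Pow(k, 2), Pow(k, 3)))), -1)))
Add(Mul(Function('n')(-10), 54), Pow(Function('H')(6, -4), 2)) = Add(Mul(Mul(Rational(5, 2), Pow(Add(-3, Pow(-10, 3), Pow(-10, 4)), -1)), 54), Pow(Add(6, Mul(2, -4)), 2)) = Add(Mul(Mul(Rational(5, 2), Pow(Add(-3, -1000, 10000), -1)), 54), Pow(Add(6, -8), 2)) = Add(Mul(Mul(Rational(5, 2), Pow(8997, -1)), 54), Pow(-2, 2)) = Add(Mul(Mul(Rational(5, 2), Rational(1, 8997)), 54), 4) = Add(Mul(Rational(5, 17994), 54), 4) = Add(Rational(45, 2999), 4) = Rational(12041, 2999)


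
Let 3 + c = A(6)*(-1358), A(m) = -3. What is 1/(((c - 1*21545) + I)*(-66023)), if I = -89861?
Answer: 1/7086578705 ≈ 1.4111e-10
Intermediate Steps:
c = 4071 (c = -3 - 3*(-1358) = -3 + 4074 = 4071)
1/(((c - 1*21545) + I)*(-66023)) = 1/(((4071 - 1*21545) - 89861)*(-66023)) = -1/66023/((4071 - 21545) - 89861) = -1/66023/(-17474 - 89861) = -1/66023/(-107335) = -1/107335*(-1/66023) = 1/7086578705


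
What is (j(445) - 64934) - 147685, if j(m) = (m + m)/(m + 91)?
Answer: -56981447/268 ≈ -2.1262e+5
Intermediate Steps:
j(m) = 2*m/(91 + m) (j(m) = (2*m)/(91 + m) = 2*m/(91 + m))
(j(445) - 64934) - 147685 = (2*445/(91 + 445) - 64934) - 147685 = (2*445/536 - 64934) - 147685 = (2*445*(1/536) - 64934) - 147685 = (445/268 - 64934) - 147685 = -17401867/268 - 147685 = -56981447/268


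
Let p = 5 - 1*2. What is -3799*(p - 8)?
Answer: 18995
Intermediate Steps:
p = 3 (p = 5 - 2 = 3)
-3799*(p - 8) = -3799*(3 - 8) = -3799*(-5) = 18995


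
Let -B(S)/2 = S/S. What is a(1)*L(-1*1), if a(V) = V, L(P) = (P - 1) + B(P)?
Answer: -4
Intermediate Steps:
B(S) = -2 (B(S) = -2*S/S = -2*1 = -2)
L(P) = -3 + P (L(P) = (P - 1) - 2 = (-1 + P) - 2 = -3 + P)
a(1)*L(-1*1) = 1*(-3 - 1*1) = 1*(-3 - 1) = 1*(-4) = -4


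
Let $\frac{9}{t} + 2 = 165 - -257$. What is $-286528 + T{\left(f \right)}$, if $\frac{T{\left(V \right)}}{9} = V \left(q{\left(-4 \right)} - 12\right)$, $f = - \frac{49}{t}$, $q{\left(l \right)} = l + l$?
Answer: $125072$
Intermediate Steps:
$t = \frac{3}{140}$ ($t = \frac{9}{-2 + \left(165 - -257\right)} = \frac{9}{-2 + \left(165 + 257\right)} = \frac{9}{-2 + 422} = \frac{9}{420} = 9 \cdot \frac{1}{420} = \frac{3}{140} \approx 0.021429$)
$q{\left(l \right)} = 2 l$
$f = - \frac{6860}{3}$ ($f = - \frac{49}{\frac{3}{140}} = \left(-49\right) \frac{140}{3} = - \frac{6860}{3} \approx -2286.7$)
$T{\left(V \right)} = - 180 V$ ($T{\left(V \right)} = 9 V \left(2 \left(-4\right) - 12\right) = 9 V \left(-8 - 12\right) = 9 V \left(-20\right) = 9 \left(- 20 V\right) = - 180 V$)
$-286528 + T{\left(f \right)} = -286528 - -411600 = -286528 + 411600 = 125072$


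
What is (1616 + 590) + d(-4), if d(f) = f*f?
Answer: 2222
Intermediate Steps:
d(f) = f²
(1616 + 590) + d(-4) = (1616 + 590) + (-4)² = 2206 + 16 = 2222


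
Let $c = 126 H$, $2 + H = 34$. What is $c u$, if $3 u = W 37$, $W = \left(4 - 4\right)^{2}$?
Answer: $0$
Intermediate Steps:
$H = 32$ ($H = -2 + 34 = 32$)
$W = 0$ ($W = 0^{2} = 0$)
$u = 0$ ($u = \frac{0 \cdot 37}{3} = \frac{1}{3} \cdot 0 = 0$)
$c = 4032$ ($c = 126 \cdot 32 = 4032$)
$c u = 4032 \cdot 0 = 0$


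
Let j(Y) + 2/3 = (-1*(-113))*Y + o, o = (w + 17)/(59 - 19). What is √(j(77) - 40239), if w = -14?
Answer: I*√113538930/60 ≈ 177.59*I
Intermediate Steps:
o = 3/40 (o = (-14 + 17)/(59 - 19) = 3/40 ≈ 0.075000)
j(Y) = -71/120 + 113*Y (j(Y) = -⅔ + ((-1*(-113))*Y + 3/40) = -⅔ + (113*Y + 3/40) = -⅔ + (3/40 + 113*Y) = -71/120 + 113*Y)
√(j(77) - 40239) = √((-71/120 + 113*77) - 40239) = √((-71/120 + 8701) - 40239) = √(1044049/120 - 40239) = √(-3784631/120) = I*√113538930/60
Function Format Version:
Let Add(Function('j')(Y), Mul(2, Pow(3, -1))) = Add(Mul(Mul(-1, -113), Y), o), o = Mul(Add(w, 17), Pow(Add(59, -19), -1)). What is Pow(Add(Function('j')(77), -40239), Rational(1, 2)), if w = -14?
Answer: Mul(Rational(1, 60), I, Pow(113538930, Rational(1, 2))) ≈ Mul(177.59, I)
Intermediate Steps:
o = Rational(3, 40) (o = Mul(Add(-14, 17), Pow(Add(59, -19), -1)) = Mul(3, Pow(40, -1)) = Mul(3, Rational(1, 40)) = Rational(3, 40) ≈ 0.075000)
Function('j')(Y) = Add(Rational(-71, 120), Mul(113, Y)) (Function('j')(Y) = Add(Rational(-2, 3), Add(Mul(Mul(-1, -113), Y), Rational(3, 40))) = Add(Rational(-2, 3), Add(Mul(113, Y), Rational(3, 40))) = Add(Rational(-2, 3), Add(Rational(3, 40), Mul(113, Y))) = Add(Rational(-71, 120), Mul(113, Y)))
Pow(Add(Function('j')(77), -40239), Rational(1, 2)) = Pow(Add(Add(Rational(-71, 120), Mul(113, 77)), -40239), Rational(1, 2)) = Pow(Add(Add(Rational(-71, 120), 8701), -40239), Rational(1, 2)) = Pow(Add(Rational(1044049, 120), -40239), Rational(1, 2)) = Pow(Rational(-3784631, 120), Rational(1, 2)) = Mul(Rational(1, 60), I, Pow(113538930, Rational(1, 2)))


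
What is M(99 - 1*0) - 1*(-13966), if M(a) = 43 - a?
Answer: 13910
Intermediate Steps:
M(99 - 1*0) - 1*(-13966) = (43 - (99 - 1*0)) - 1*(-13966) = (43 - (99 + 0)) + 13966 = (43 - 1*99) + 13966 = (43 - 99) + 13966 = -56 + 13966 = 13910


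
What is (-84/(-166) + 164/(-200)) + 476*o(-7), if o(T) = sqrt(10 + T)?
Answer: -1303/4150 + 476*sqrt(3) ≈ 824.14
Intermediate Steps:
(-84/(-166) + 164/(-200)) + 476*o(-7) = (-84/(-166) + 164/(-200)) + 476*sqrt(10 - 7) = (-84*(-1/166) + 164*(-1/200)) + 476*sqrt(3) = (42/83 - 41/50) + 476*sqrt(3) = -1303/4150 + 476*sqrt(3)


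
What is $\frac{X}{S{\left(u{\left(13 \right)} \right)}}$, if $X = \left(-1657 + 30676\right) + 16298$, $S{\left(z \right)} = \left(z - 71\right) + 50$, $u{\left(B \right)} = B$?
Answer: $- \frac{45317}{8} \approx -5664.6$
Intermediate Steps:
$S{\left(z \right)} = -21 + z$ ($S{\left(z \right)} = \left(-71 + z\right) + 50 = -21 + z$)
$X = 45317$ ($X = 29019 + 16298 = 45317$)
$\frac{X}{S{\left(u{\left(13 \right)} \right)}} = \frac{45317}{-21 + 13} = \frac{45317}{-8} = 45317 \left(- \frac{1}{8}\right) = - \frac{45317}{8}$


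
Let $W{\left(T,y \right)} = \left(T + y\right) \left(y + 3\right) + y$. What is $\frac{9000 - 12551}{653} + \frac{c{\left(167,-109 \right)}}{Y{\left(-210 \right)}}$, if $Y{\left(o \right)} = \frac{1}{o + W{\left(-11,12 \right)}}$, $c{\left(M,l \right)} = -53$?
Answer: $\frac{6329896}{653} \approx 9693.6$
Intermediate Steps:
$W{\left(T,y \right)} = y + \left(3 + y\right) \left(T + y\right)$ ($W{\left(T,y \right)} = \left(T + y\right) \left(3 + y\right) + y = \left(3 + y\right) \left(T + y\right) + y = y + \left(3 + y\right) \left(T + y\right)$)
$Y{\left(o \right)} = \frac{1}{27 + o}$ ($Y{\left(o \right)} = \frac{1}{o + \left(12^{2} + 3 \left(-11\right) + 4 \cdot 12 - 132\right)} = \frac{1}{o + \left(144 - 33 + 48 - 132\right)} = \frac{1}{o + 27} = \frac{1}{27 + o}$)
$\frac{9000 - 12551}{653} + \frac{c{\left(167,-109 \right)}}{Y{\left(-210 \right)}} = \frac{9000 - 12551}{653} - \frac{53}{\frac{1}{27 - 210}} = \left(-3551\right) \frac{1}{653} - \frac{53}{\frac{1}{-183}} = - \frac{3551}{653} - \frac{53}{- \frac{1}{183}} = - \frac{3551}{653} - -9699 = - \frac{3551}{653} + 9699 = \frac{6329896}{653}$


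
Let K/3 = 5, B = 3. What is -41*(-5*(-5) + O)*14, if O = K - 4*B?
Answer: -16072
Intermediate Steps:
K = 15 (K = 3*5 = 15)
O = 3 (O = 15 - 4*3 = 15 - 12 = 3)
-41*(-5*(-5) + O)*14 = -41*(-5*(-5) + 3)*14 = -41*(25 + 3)*14 = -41*28*14 = -1148*14 = -16072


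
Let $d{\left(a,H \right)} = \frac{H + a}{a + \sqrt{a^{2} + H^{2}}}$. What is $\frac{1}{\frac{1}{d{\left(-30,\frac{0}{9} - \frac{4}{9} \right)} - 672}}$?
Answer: $- \frac{21183}{4} - \frac{137 \sqrt{18229}}{4} \approx -9920.0$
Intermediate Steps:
$d{\left(a,H \right)} = \frac{H + a}{a + \sqrt{H^{2} + a^{2}}}$
$\frac{1}{\frac{1}{d{\left(-30,\frac{0}{9} - \frac{4}{9} \right)} - 672}} = \frac{1}{\frac{1}{\frac{\left(\frac{0}{9} - \frac{4}{9}\right) - 30}{-30 + \sqrt{\left(\frac{0}{9} - \frac{4}{9}\right)^{2} + \left(-30\right)^{2}}} - 672}} = \frac{1}{\frac{1}{\frac{\left(0 \cdot \frac{1}{9} - \frac{4}{9}\right) - 30}{-30 + \sqrt{\left(0 \cdot \frac{1}{9} - \frac{4}{9}\right)^{2} + 900}} - 672}} = \frac{1}{\frac{1}{\frac{\left(0 - \frac{4}{9}\right) - 30}{-30 + \sqrt{\left(0 - \frac{4}{9}\right)^{2} + 900}} - 672}} = \frac{1}{\frac{1}{\frac{- \frac{4}{9} - 30}{-30 + \sqrt{\left(- \frac{4}{9}\right)^{2} + 900}} - 672}} = \frac{1}{\frac{1}{\frac{1}{-30 + \sqrt{\frac{16}{81} + 900}} \left(- \frac{274}{9}\right) - 672}} = \frac{1}{\frac{1}{\frac{1}{-30 + \sqrt{\frac{72916}{81}}} \left(- \frac{274}{9}\right) - 672}} = \frac{1}{\frac{1}{\frac{1}{-30 + \frac{2 \sqrt{18229}}{9}} \left(- \frac{274}{9}\right) - 672}} = \frac{1}{\frac{1}{- \frac{274}{9 \left(-30 + \frac{2 \sqrt{18229}}{9}\right)} - 672}} = \frac{1}{\frac{1}{-672 - \frac{274}{9 \left(-30 + \frac{2 \sqrt{18229}}{9}\right)}}} = -672 - \frac{274}{9 \left(-30 + \frac{2 \sqrt{18229}}{9}\right)}$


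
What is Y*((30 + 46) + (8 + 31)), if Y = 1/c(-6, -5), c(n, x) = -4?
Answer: -115/4 ≈ -28.750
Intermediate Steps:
Y = -¼ (Y = 1/(-4) = -¼ ≈ -0.25000)
Y*((30 + 46) + (8 + 31)) = -((30 + 46) + (8 + 31))/4 = -(76 + 39)/4 = -¼*115 = -115/4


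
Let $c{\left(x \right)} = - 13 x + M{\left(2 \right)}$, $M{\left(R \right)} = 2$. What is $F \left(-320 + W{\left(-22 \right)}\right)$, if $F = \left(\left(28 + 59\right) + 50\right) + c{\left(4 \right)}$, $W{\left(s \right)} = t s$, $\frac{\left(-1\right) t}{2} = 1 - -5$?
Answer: $-4872$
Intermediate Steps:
$t = -12$ ($t = - 2 \left(1 - -5\right) = - 2 \left(1 + 5\right) = \left(-2\right) 6 = -12$)
$c{\left(x \right)} = 2 - 13 x$ ($c{\left(x \right)} = - 13 x + 2 = 2 - 13 x$)
$W{\left(s \right)} = - 12 s$
$F = 87$ ($F = \left(\left(28 + 59\right) + 50\right) + \left(2 - 52\right) = \left(87 + 50\right) + \left(2 - 52\right) = 137 - 50 = 87$)
$F \left(-320 + W{\left(-22 \right)}\right) = 87 \left(-320 - -264\right) = 87 \left(-320 + 264\right) = 87 \left(-56\right) = -4872$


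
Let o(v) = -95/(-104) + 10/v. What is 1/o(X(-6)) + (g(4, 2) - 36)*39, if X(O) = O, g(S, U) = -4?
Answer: -366912/235 ≈ -1561.3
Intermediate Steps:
o(v) = 95/104 + 10/v (o(v) = -95*(-1/104) + 10/v = 95/104 + 10/v)
1/o(X(-6)) + (g(4, 2) - 36)*39 = 1/(95/104 + 10/(-6)) + (-4 - 36)*39 = 1/(95/104 + 10*(-⅙)) - 40*39 = 1/(95/104 - 5/3) - 1560 = 1/(-235/312) - 1560 = -312/235 - 1560 = -366912/235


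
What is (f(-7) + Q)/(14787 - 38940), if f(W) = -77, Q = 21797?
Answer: -7240/8051 ≈ -0.89927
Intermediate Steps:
(f(-7) + Q)/(14787 - 38940) = (-77 + 21797)/(14787 - 38940) = 21720/(-24153) = 21720*(-1/24153) = -7240/8051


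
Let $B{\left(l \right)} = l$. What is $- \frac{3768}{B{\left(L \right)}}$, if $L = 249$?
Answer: $- \frac{1256}{83} \approx -15.133$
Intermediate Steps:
$- \frac{3768}{B{\left(L \right)}} = - \frac{3768}{249} = \left(-3768\right) \frac{1}{249} = - \frac{1256}{83}$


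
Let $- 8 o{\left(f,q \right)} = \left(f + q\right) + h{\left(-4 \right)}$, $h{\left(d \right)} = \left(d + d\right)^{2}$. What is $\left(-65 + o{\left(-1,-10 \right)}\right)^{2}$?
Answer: $\frac{328329}{64} \approx 5130.1$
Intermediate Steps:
$h{\left(d \right)} = 4 d^{2}$ ($h{\left(d \right)} = \left(2 d\right)^{2} = 4 d^{2}$)
$o{\left(f,q \right)} = -8 - \frac{f}{8} - \frac{q}{8}$ ($o{\left(f,q \right)} = - \frac{\left(f + q\right) + 4 \left(-4\right)^{2}}{8} = - \frac{\left(f + q\right) + 4 \cdot 16}{8} = - \frac{\left(f + q\right) + 64}{8} = - \frac{64 + f + q}{8} = -8 - \frac{f}{8} - \frac{q}{8}$)
$\left(-65 + o{\left(-1,-10 \right)}\right)^{2} = \left(-65 - \frac{53}{8}\right)^{2} = \left(- \frac{573}{8}\right)^{2} = \frac{328329}{64}$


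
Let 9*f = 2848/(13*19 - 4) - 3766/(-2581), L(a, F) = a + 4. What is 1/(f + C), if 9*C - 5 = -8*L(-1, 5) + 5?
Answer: -5644647/514736 ≈ -10.966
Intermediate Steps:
L(a, F) = 4 + a
C = -14/9 (C = 5/9 + (-8*(4 - 1) + 5)/9 = 5/9 + (-8*3 + 5)/9 = 5/9 + (-24 + 5)/9 = 5/9 + (⅑)*(-19) = 5/9 - 19/9 = -14/9 ≈ -1.5556)
f = 8265826/5644647 (f = (2848/(13*19 - 4) - 3766/(-2581))/9 = (2848/(247 - 4) - 3766*(-1/2581))/9 = (2848/243 + 3766/2581)/9 = (⅑)*(8265826/627183) = 8265826/5644647 ≈ 1.4644)
1/(f + C) = 1/(8265826/5644647 - 14/9) = 1/(-514736/5644647) = -5644647/514736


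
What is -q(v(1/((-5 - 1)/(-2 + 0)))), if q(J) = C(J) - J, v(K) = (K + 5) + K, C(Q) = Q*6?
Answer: -85/3 ≈ -28.333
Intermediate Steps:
C(Q) = 6*Q
v(K) = 5 + 2*K (v(K) = (5 + K) + K = 5 + 2*K)
q(J) = 5*J (q(J) = 6*J - J = 5*J)
-q(v(1/((-5 - 1)/(-2 + 0)))) = -5*(5 + 2/(((-5 - 1)/(-2 + 0)))) = -5*(5 + 2/((-6/(-2)))) = -5*(5 + 2/((-6*(-½)))) = -5*(5 + 2/3) = -5*(5 + 2*(⅓)) = -5*(5 + ⅔) = -5*17/3 = -1*85/3 = -85/3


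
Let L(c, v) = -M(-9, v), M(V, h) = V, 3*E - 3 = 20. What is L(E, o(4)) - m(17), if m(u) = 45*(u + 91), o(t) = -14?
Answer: -4851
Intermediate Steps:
E = 23/3 (E = 1 + (⅓)*20 = 1 + 20/3 = 23/3 ≈ 7.6667)
L(c, v) = 9 (L(c, v) = -1*(-9) = 9)
m(u) = 4095 + 45*u (m(u) = 45*(91 + u) = 4095 + 45*u)
L(E, o(4)) - m(17) = 9 - (4095 + 45*17) = 9 - (4095 + 765) = 9 - 1*4860 = 9 - 4860 = -4851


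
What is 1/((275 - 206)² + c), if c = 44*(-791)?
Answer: -1/30043 ≈ -3.3286e-5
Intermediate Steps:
c = -34804
1/((275 - 206)² + c) = 1/((275 - 206)² - 34804) = 1/(69² - 34804) = 1/(4761 - 34804) = 1/(-30043) = -1/30043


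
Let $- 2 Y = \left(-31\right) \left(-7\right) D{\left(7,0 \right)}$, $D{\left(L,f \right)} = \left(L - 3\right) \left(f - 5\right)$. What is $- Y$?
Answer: $-2170$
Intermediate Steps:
$D{\left(L,f \right)} = \left(-5 + f\right) \left(-3 + L\right)$ ($D{\left(L,f \right)} = \left(-3 + L\right) \left(-5 + f\right) = \left(-5 + f\right) \left(-3 + L\right)$)
$Y = 2170$ ($Y = - \frac{\left(-31\right) \left(-7\right) \left(15 - 35 - 0 + 7 \cdot 0\right)}{2} = - \frac{217 \left(15 - 35 + 0 + 0\right)}{2} = - \frac{217 \left(-20\right)}{2} = \left(- \frac{1}{2}\right) \left(-4340\right) = 2170$)
$- Y = \left(-1\right) 2170 = -2170$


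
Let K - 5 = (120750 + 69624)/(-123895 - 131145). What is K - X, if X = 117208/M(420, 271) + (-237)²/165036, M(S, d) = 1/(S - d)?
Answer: -30628037734662771/1753782560 ≈ -1.7464e+7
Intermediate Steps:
K = 542413/127520 (K = 5 + (120750 + 69624)/(-123895 - 131145) = 5 + 190374/(-255040) = 5 + 190374*(-1/255040) = 5 - 95187/127520 = 542413/127520 ≈ 4.2536)
X = 960729146627/55012 (X = 117208/(1/(420 - 1*271)) + (-237)²/165036 = 117208/(1/(420 - 271)) + 56169*(1/165036) = 117208/(1/149) + 18723/55012 = 117208*149 + 18723/55012 = 17463992 + 18723/55012 = 960729146627/55012 ≈ 1.7464e+7)
K - X = 542413/127520 - 1*960729146627/55012 = 542413/127520 - 960729146627/55012 = -30628037734662771/1753782560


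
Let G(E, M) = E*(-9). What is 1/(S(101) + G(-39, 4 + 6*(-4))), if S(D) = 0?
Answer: 1/351 ≈ 0.0028490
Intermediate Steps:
G(E, M) = -9*E
1/(S(101) + G(-39, 4 + 6*(-4))) = 1/(0 - 9*(-39)) = 1/(0 + 351) = 1/351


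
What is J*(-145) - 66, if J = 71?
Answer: -10361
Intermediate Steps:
J*(-145) - 66 = 71*(-145) - 66 = -10295 - 66 = -10361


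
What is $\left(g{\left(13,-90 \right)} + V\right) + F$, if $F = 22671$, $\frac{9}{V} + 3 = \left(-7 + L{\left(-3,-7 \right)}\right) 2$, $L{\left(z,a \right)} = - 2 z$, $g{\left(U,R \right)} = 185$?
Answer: $\frac{114271}{5} \approx 22854.0$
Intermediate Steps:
$V = - \frac{9}{5}$ ($V = \frac{9}{-3 + \left(-7 - -6\right) 2} = \frac{9}{-3 + \left(-7 + 6\right) 2} = \frac{9}{-3 - 2} = \frac{9}{-5} = 9 \left(- \frac{1}{5}\right) = - \frac{9}{5} \approx -1.8$)
$\left(g{\left(13,-90 \right)} + V\right) + F = \left(185 - \frac{9}{5}\right) + 22671 = \frac{916}{5} + 22671 = \frac{114271}{5}$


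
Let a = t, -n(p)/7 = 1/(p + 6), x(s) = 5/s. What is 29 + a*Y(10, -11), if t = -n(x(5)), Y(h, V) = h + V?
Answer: 28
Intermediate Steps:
n(p) = -7/(6 + p) (n(p) = -7/(p + 6) = -7/(6 + p))
Y(h, V) = V + h
t = 1 (t = -(-7)/(6 + 5/5) = -(-7)/(6 + 5*(⅕)) = -(-7)/(6 + 1) = -(-7)/7 = -1*(-1) = 1)
a = 1
29 + a*Y(10, -11) = 29 + 1*(-11 + 10) = 29 + 1*(-1) = 29 - 1 = 28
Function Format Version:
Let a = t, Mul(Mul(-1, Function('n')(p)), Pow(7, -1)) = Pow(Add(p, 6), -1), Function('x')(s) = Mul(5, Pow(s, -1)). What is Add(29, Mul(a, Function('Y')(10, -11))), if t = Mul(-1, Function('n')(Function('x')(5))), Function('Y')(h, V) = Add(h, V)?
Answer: 28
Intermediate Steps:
Function('n')(p) = Mul(-7, Pow(Add(6, p), -1)) (Function('n')(p) = Mul(-7, Pow(Add(p, 6), -1)) = Mul(-7, Pow(Add(6, p), -1)))
Function('Y')(h, V) = Add(V, h)
t = 1 (t = Mul(-1, Mul(-7, Pow(Add(6, Mul(5, Pow(5, -1))), -1))) = Mul(-1, Mul(-7, Pow(Add(6, Mul(5, Rational(1, 5))), -1))) = Mul(-1, Mul(-7, Pow(Add(6, 1), -1))) = Mul(-1, Mul(-7, Pow(7, -1))) = Mul(-1, Mul(-7, Rational(1, 7))) = Mul(-1, -1) = 1)
a = 1
Add(29, Mul(a, Function('Y')(10, -11))) = Add(29, Mul(1, Add(-11, 10))) = Add(29, Mul(1, -1)) = Add(29, -1) = 28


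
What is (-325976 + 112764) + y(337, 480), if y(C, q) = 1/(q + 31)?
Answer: -108951331/511 ≈ -2.1321e+5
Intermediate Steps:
y(C, q) = 1/(31 + q)
(-325976 + 112764) + y(337, 480) = (-325976 + 112764) + 1/(31 + 480) = -213212 + 1/511 = -108951331/511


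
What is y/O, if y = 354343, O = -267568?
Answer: -354343/267568 ≈ -1.3243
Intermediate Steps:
y/O = 354343/(-267568) = 354343*(-1/267568) = -354343/267568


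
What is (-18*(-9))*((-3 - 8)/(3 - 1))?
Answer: -891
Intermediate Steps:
(-18*(-9))*((-3 - 8)/(3 - 1)) = 162*(-11/2) = -891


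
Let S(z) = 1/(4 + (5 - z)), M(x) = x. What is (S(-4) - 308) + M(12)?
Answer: -3847/13 ≈ -295.92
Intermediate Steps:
S(z) = 1/(9 - z)
(S(-4) - 308) + M(12) = (-1/(-9 - 4) - 308) + 12 = (-1/(-13) - 308) + 12 = (-1*(-1/13) - 308) + 12 = (1/13 - 308) + 12 = -4003/13 + 12 = -3847/13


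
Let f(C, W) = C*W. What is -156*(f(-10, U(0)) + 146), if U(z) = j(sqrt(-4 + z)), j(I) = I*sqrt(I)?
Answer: -25896 + 3120*I ≈ -25896.0 + 3120.0*I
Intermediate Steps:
j(I) = I**(3/2)
U(z) = (-4 + z)**(3/4) (U(z) = (sqrt(-4 + z))**(3/2) = (-4 + z)**(3/4))
-156*(f(-10, U(0)) + 146) = -156*(-10*(-4 + 0)**(3/4) + 146) = -156*(-20*(-1)**(3/4)*sqrt(2) + 146) = -156*(146 - 20*(-1)**(3/4)*sqrt(2)) = -22776 + 3120*(-1)**(3/4)*sqrt(2)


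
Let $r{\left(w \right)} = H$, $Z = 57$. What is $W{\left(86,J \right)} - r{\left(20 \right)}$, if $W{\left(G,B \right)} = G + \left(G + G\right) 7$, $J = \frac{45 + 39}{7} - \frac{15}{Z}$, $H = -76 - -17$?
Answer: $1349$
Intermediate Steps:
$H = -59$ ($H = -76 + 17 = -59$)
$r{\left(w \right)} = -59$
$J = \frac{223}{19}$ ($J = \frac{45 + 39}{7} - \frac{15}{57} = 84 \cdot \frac{1}{7} - \frac{5}{19} = 12 - \frac{5}{19} = \frac{223}{19} \approx 11.737$)
$W{\left(G,B \right)} = 15 G$ ($W{\left(G,B \right)} = G + 2 G 7 = G + 14 G = 15 G$)
$W{\left(86,J \right)} - r{\left(20 \right)} = 15 \cdot 86 - -59 = 1290 + 59 = 1349$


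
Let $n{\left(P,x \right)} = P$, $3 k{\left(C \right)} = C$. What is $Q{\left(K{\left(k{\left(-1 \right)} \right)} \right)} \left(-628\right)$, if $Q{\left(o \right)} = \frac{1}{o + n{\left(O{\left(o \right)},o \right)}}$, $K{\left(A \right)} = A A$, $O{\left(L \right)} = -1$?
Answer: $\frac{1413}{2} \approx 706.5$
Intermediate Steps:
$k{\left(C \right)} = \frac{C}{3}$
$K{\left(A \right)} = A^{2}$
$Q{\left(o \right)} = \frac{1}{-1 + o}$ ($Q{\left(o \right)} = \frac{1}{o - 1} = \frac{1}{-1 + o}$)
$Q{\left(K{\left(k{\left(-1 \right)} \right)} \right)} \left(-628\right) = \frac{1}{-1 + \left(\frac{1}{3} \left(-1\right)\right)^{2}} \left(-628\right) = \frac{1}{-1 + \left(- \frac{1}{3}\right)^{2}} \left(-628\right) = \frac{1}{-1 + \frac{1}{9}} \left(-628\right) = \frac{1}{- \frac{8}{9}} \left(-628\right) = \left(- \frac{9}{8}\right) \left(-628\right) = \frac{1413}{2}$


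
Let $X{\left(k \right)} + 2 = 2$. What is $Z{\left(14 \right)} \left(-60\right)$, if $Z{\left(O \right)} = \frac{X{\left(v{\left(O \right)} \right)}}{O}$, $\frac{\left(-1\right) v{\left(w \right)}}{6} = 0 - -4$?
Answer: $0$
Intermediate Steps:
$v{\left(w \right)} = -24$ ($v{\left(w \right)} = - 6 \left(0 - -4\right) = - 6 \left(0 + 4\right) = \left(-6\right) 4 = -24$)
$X{\left(k \right)} = 0$ ($X{\left(k \right)} = -2 + 2 = 0$)
$Z{\left(O \right)} = 0$ ($Z{\left(O \right)} = \frac{0}{O} = 0$)
$Z{\left(14 \right)} \left(-60\right) = 0 \left(-60\right) = 0$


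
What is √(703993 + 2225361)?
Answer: √2929354 ≈ 1711.5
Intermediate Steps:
√(703993 + 2225361) = √2929354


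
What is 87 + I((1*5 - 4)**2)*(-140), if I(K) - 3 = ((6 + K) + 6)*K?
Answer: -2153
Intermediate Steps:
I(K) = 3 + K*(12 + K) (I(K) = 3 + ((6 + K) + 6)*K = 3 + (12 + K)*K = 3 + K*(12 + K))
87 + I((1*5 - 4)**2)*(-140) = 87 + (3 + ((1*5 - 4)**2)**2 + 12*(1*5 - 4)**2)*(-140) = 87 + (3 + ((5 - 4)**2)**2 + 12*(5 - 4)**2)*(-140) = 87 + (3 + (1**2)**2 + 12*1**2)*(-140) = 87 + (3 + 1**2 + 12*1)*(-140) = 87 + (3 + 1 + 12)*(-140) = 87 + 16*(-140) = 87 - 2240 = -2153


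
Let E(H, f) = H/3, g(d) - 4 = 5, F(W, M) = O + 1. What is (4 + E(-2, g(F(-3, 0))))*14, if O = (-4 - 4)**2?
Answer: 140/3 ≈ 46.667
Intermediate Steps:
O = 64 (O = (-8)**2 = 64)
F(W, M) = 65 (F(W, M) = 64 + 1 = 65)
g(d) = 9 (g(d) = 4 + 5 = 9)
E(H, f) = H/3 (E(H, f) = H*(1/3) = H/3)
(4 + E(-2, g(F(-3, 0))))*14 = (4 + (1/3)*(-2))*14 = (4 - 2/3)*14 = (10/3)*14 = 140/3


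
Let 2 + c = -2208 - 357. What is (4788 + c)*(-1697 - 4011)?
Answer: -12677468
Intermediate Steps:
c = -2567 (c = -2 + (-2208 - 357) = -2 - 2565 = -2567)
(4788 + c)*(-1697 - 4011) = (4788 - 2567)*(-1697 - 4011) = 2221*(-5708) = -12677468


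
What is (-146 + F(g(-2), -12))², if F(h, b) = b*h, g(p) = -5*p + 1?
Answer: 77284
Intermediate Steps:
g(p) = 1 - 5*p
(-146 + F(g(-2), -12))² = (-146 - 12*(1 - 5*(-2)))² = (-146 - 12*(1 + 10))² = (-146 - 12*11)² = (-146 - 132)² = (-278)² = 77284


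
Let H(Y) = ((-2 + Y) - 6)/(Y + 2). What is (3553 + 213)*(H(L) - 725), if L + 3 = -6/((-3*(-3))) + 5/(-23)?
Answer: -35185738/13 ≈ -2.7066e+6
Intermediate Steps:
L = -268/69 (L = -3 + (-6/((-3*(-3))) + 5/(-23)) = -3 + (-6/9 + 5*(-1/23)) = -3 + (-6*1/9 - 5/23) = -3 + (-2/3 - 5/23) = -3 - 61/69 = -268/69 ≈ -3.8841)
H(Y) = (-8 + Y)/(2 + Y)
(3553 + 213)*(H(L) - 725) = (3553 + 213)*((-8 - 268/69)/(2 - 268/69) - 725) = 3766*(-820/69/(-130/69) - 725) = 3766*(-69/130*(-820/69) - 725) = 3766*(82/13 - 725) = 3766*(-9343/13) = -35185738/13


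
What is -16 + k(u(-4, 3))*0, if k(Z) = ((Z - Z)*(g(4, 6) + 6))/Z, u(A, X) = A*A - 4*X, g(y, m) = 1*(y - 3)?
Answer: -16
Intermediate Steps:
g(y, m) = -3 + y (g(y, m) = 1*(-3 + y) = -3 + y)
u(A, X) = A² - 4*X
k(Z) = 0 (k(Z) = ((Z - Z)*((-3 + 4) + 6))/Z = (0*(1 + 6))/Z = (0*7)/Z = 0/Z = 0)
-16 + k(u(-4, 3))*0 = -16 + 0*0 = -16 + 0 = -16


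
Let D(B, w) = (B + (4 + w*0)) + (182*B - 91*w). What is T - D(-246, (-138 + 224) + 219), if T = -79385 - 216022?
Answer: -222638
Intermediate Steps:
T = -295407
D(B, w) = 4 - 91*w + 183*B (D(B, w) = (B + (4 + 0)) + (-91*w + 182*B) = (B + 4) + (-91*w + 182*B) = (4 + B) + (-91*w + 182*B) = 4 - 91*w + 183*B)
T - D(-246, (-138 + 224) + 219) = -295407 - (4 - 91*((-138 + 224) + 219) + 183*(-246)) = -295407 - (4 - 91*(86 + 219) - 45018) = -295407 - (4 - 91*305 - 45018) = -295407 - (4 - 27755 - 45018) = -295407 - 1*(-72769) = -295407 + 72769 = -222638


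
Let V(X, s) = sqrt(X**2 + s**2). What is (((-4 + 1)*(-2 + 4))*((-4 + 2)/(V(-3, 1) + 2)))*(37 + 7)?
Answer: -176 + 88*sqrt(10) ≈ 102.28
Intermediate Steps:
(((-4 + 1)*(-2 + 4))*((-4 + 2)/(V(-3, 1) + 2)))*(37 + 7) = (((-4 + 1)*(-2 + 4))*((-4 + 2)/(sqrt((-3)**2 + 1**2) + 2)))*(37 + 7) = ((-3*2)*(-2/(sqrt(9 + 1) + 2)))*44 = -(-12)/(sqrt(10) + 2)*44 = -(-12)/(2 + sqrt(10))*44 = (12/(2 + sqrt(10)))*44 = 528/(2 + sqrt(10))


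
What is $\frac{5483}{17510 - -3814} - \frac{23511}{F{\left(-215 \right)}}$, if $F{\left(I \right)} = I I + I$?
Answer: $- \frac{124537867}{490558620} \approx -0.25387$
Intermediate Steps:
$F{\left(I \right)} = I + I^{2}$ ($F{\left(I \right)} = I^{2} + I = I + I^{2}$)
$\frac{5483}{17510 - -3814} - \frac{23511}{F{\left(-215 \right)}} = \frac{5483}{17510 - -3814} - \frac{23511}{\left(-215\right) \left(1 - 215\right)} = \frac{5483}{17510 + 3814} - \frac{23511}{\left(-215\right) \left(-214\right)} = \frac{5483}{21324} - \frac{23511}{46010} = - \frac{124537867}{490558620}$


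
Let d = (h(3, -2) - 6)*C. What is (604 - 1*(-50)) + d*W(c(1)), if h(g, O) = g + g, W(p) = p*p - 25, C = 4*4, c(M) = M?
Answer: 654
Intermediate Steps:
C = 16
W(p) = -25 + p² (W(p) = p² - 25 = -25 + p²)
h(g, O) = 2*g
d = 0 (d = (2*3 - 6)*16 = (6 - 6)*16 = 0*16 = 0)
(604 - 1*(-50)) + d*W(c(1)) = (604 - 1*(-50)) + 0*(-25 + 1²) = (604 + 50) + 0*(-25 + 1) = 654 + 0*(-24) = 654 + 0 = 654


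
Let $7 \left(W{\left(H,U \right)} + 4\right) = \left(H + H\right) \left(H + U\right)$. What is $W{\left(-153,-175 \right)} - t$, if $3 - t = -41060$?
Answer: $- \frac{187101}{7} \approx -26729.0$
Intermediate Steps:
$t = 41063$ ($t = 3 - -41060 = 3 + 41060 = 41063$)
$W{\left(H,U \right)} = -4 + \frac{2 H \left(H + U\right)}{7}$ ($W{\left(H,U \right)} = -4 + \frac{\left(H + H\right) \left(H + U\right)}{7} = -4 + \frac{2 H \left(H + U\right)}{7}$)
$W{\left(-153,-175 \right)} - t = \left(-4 + \frac{2 \left(-153\right)^{2}}{7} + \frac{2}{7} \left(-153\right) \left(-175\right)\right) - 41063 = \left(-4 + \frac{2}{7} \cdot 23409 + 7650\right) - 41063 = \left(-4 + \frac{46818}{7} + 7650\right) - 41063 = \frac{100340}{7} - 41063 = - \frac{187101}{7}$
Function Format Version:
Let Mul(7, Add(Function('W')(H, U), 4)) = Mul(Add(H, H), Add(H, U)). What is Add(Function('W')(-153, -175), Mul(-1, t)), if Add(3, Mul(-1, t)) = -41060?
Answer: Rational(-187101, 7) ≈ -26729.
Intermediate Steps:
t = 41063 (t = Add(3, Mul(-1, -41060)) = Add(3, 41060) = 41063)
Function('W')(H, U) = Add(-4, Mul(Rational(2, 7), H, Add(H, U))) (Function('W')(H, U) = Add(-4, Mul(Rational(1, 7), Mul(Add(H, H), Add(H, U)))) = Add(-4, Mul(Rational(1, 7), Mul(Mul(2, H), Add(H, U)))) = Add(-4, Mul(Rational(1, 7), Mul(2, H, Add(H, U)))) = Add(-4, Mul(Rational(2, 7), H, Add(H, U))))
Add(Function('W')(-153, -175), Mul(-1, t)) = Add(Add(-4, Mul(Rational(2, 7), Pow(-153, 2)), Mul(Rational(2, 7), -153, -175)), Mul(-1, 41063)) = Add(Add(-4, Mul(Rational(2, 7), 23409), 7650), -41063) = Add(Add(-4, Rational(46818, 7), 7650), -41063) = Add(Rational(100340, 7), -41063) = Rational(-187101, 7)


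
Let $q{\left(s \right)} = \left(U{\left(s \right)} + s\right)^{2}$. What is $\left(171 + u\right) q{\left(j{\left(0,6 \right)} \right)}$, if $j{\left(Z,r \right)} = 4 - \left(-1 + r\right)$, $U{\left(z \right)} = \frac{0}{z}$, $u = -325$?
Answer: $-154$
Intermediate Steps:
$U{\left(z \right)} = 0$
$j{\left(Z,r \right)} = 5 - r$
$q{\left(s \right)} = s^{2}$ ($q{\left(s \right)} = \left(0 + s\right)^{2} = s^{2}$)
$\left(171 + u\right) q{\left(j{\left(0,6 \right)} \right)} = \left(171 - 325\right) \left(5 - 6\right)^{2} = - 154 \left(5 - 6\right)^{2} = - 154 \left(-1\right)^{2} = \left(-154\right) 1 = -154$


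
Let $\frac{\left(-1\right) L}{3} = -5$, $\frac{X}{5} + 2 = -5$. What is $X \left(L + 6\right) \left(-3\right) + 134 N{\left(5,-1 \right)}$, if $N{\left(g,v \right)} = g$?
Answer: $2875$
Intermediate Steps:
$X = -35$ ($X = -10 + 5 \left(-5\right) = -10 - 25 = -35$)
$L = 15$ ($L = \left(-3\right) \left(-5\right) = 15$)
$X \left(L + 6\right) \left(-3\right) + 134 N{\left(5,-1 \right)} = - 35 \left(15 + 6\right) \left(-3\right) + 134 \cdot 5 = \left(-35\right) 21 \left(-3\right) + 670 = \left(-735\right) \left(-3\right) + 670 = 2205 + 670 = 2875$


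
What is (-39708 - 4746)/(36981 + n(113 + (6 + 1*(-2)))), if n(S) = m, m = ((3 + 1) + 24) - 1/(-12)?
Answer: -533448/444109 ≈ -1.2012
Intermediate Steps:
m = 337/12 (m = (4 + 24) - 1*(-1/12) = 28 + 1/12 = 337/12 ≈ 28.083)
n(S) = 337/12
(-39708 - 4746)/(36981 + n(113 + (6 + 1*(-2)))) = (-39708 - 4746)/(36981 + 337/12) = -44454/444109/12 = -44454*12/444109 = -533448/444109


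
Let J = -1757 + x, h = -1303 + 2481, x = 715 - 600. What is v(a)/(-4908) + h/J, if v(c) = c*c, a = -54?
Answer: -440404/335789 ≈ -1.3116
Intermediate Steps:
x = 115
h = 1178
J = -1642 (J = -1757 + 115 = -1642)
v(c) = c**2
v(a)/(-4908) + h/J = (-54)**2/(-4908) + 1178/(-1642) = 2916*(-1/4908) + 1178*(-1/1642) = -243/409 - 589/821 = -440404/335789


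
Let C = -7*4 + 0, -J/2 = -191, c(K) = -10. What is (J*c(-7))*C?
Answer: 106960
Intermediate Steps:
J = 382 (J = -2*(-191) = 382)
C = -28 (C = -28 + 0 = -28)
(J*c(-7))*C = (382*(-10))*(-28) = -3820*(-28) = 106960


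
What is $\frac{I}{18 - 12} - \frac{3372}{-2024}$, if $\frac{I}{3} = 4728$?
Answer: $\frac{1197027}{506} \approx 2365.7$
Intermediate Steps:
$I = 14184$ ($I = 3 \cdot 4728 = 14184$)
$\frac{I}{18 - 12} - \frac{3372}{-2024} = \frac{14184}{18 - 12} - \frac{3372}{-2024} = \frac{14184}{18 - 12} - - \frac{843}{506} = \frac{14184}{6} + \frac{843}{506} = 14184 \cdot \frac{1}{6} + \frac{843}{506} = 2364 + \frac{843}{506} = \frac{1197027}{506}$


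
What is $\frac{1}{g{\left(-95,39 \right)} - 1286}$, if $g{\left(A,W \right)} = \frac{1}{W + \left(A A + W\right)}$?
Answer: $- \frac{9103}{11706457} \approx -0.0007776$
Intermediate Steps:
$g{\left(A,W \right)} = \frac{1}{A^{2} + 2 W}$ ($g{\left(A,W \right)} = \frac{1}{W + \left(A^{2} + W\right)} = \frac{1}{W + \left(W + A^{2}\right)} = \frac{1}{A^{2} + 2 W}$)
$\frac{1}{g{\left(-95,39 \right)} - 1286} = \frac{1}{\frac{1}{\left(-95\right)^{2} + 2 \cdot 39} - 1286} = \frac{1}{\frac{1}{9025 + 78} - 1286} = \frac{1}{\frac{1}{9103} - 1286} = \frac{1}{- \frac{11706457}{9103}} = - \frac{9103}{11706457}$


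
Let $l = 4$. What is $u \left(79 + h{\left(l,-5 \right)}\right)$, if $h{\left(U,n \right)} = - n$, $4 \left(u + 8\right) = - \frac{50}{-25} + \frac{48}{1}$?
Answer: $378$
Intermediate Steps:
$u = \frac{9}{2}$ ($u = -8 + \frac{- \frac{50}{-25} + \frac{48}{1}}{4} = -8 + \frac{\left(-50\right) \left(- \frac{1}{25}\right) + 48 \cdot 1}{4} = -8 + \frac{2 + 48}{4} = -8 + \frac{1}{4} \cdot 50 = -8 + \frac{25}{2} = \frac{9}{2} \approx 4.5$)
$u \left(79 + h{\left(l,-5 \right)}\right) = \frac{9 \left(79 - -5\right)}{2} = \frac{9 \left(79 + 5\right)}{2} = \frac{9}{2} \cdot 84 = 378$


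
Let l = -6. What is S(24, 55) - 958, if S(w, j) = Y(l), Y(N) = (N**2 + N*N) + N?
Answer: -892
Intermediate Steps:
Y(N) = N + 2*N**2 (Y(N) = (N**2 + N**2) + N = 2*N**2 + N = N + 2*N**2)
S(w, j) = 66 (S(w, j) = -6*(1 + 2*(-6)) = -6*(1 - 12) = -6*(-11) = 66)
S(24, 55) - 958 = 66 - 958 = -892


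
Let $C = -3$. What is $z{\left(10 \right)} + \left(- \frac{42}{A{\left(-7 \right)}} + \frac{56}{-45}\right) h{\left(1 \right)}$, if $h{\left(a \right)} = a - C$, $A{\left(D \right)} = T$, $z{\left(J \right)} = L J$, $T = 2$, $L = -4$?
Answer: $- \frac{5804}{45} \approx -128.98$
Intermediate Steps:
$z{\left(J \right)} = - 4 J$
$A{\left(D \right)} = 2$
$h{\left(a \right)} = 3 + a$ ($h{\left(a \right)} = a - -3 = a + 3 = 3 + a$)
$z{\left(10 \right)} + \left(- \frac{42}{A{\left(-7 \right)}} + \frac{56}{-45}\right) h{\left(1 \right)} = \left(-4\right) 10 + \left(- \frac{42}{2} + \frac{56}{-45}\right) \left(3 + 1\right) = -40 + \left(\left(-42\right) \frac{1}{2} + 56 \left(- \frac{1}{45}\right)\right) 4 = -40 + \left(-21 - \frac{56}{45}\right) 4 = -40 - \frac{4004}{45} = - \frac{5804}{45}$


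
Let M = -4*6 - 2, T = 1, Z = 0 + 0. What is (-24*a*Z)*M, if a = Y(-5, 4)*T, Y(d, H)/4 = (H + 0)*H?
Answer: 0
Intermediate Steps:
Z = 0
Y(d, H) = 4*H² (Y(d, H) = 4*((H + 0)*H) = 4*(H*H) = 4*H²)
a = 64 (a = (4*4²)*1 = (4*16)*1 = 64*1 = 64)
M = -26 (M = -24 - 2 = -26)
(-24*a*Z)*M = -1536*0*(-26) = -24*0*(-26) = 0*(-26) = 0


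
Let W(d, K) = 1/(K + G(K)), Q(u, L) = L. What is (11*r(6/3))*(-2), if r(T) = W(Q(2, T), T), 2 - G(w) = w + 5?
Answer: 22/3 ≈ 7.3333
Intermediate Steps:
G(w) = -3 - w (G(w) = 2 - (w + 5) = 2 - (5 + w) = 2 + (-5 - w) = -3 - w)
W(d, K) = -⅓ (W(d, K) = 1/(K + (-3 - K)) = 1/(-3) = -⅓)
r(T) = -⅓
(11*r(6/3))*(-2) = (11*(-⅓))*(-2) = -11/3*(-2) = 22/3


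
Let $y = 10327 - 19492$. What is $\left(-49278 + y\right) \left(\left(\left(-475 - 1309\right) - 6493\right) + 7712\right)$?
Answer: $33020295$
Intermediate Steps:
$y = -9165$
$\left(-49278 + y\right) \left(\left(\left(-475 - 1309\right) - 6493\right) + 7712\right) = \left(-49278 - 9165\right) \left(\left(\left(-475 - 1309\right) - 6493\right) + 7712\right) = - 58443 \left(\left(\left(-475 - 1309\right) - 6493\right) + 7712\right) = - 58443 \left(\left(-1784 - 6493\right) + 7712\right) = - 58443 \left(-8277 + 7712\right) = \left(-58443\right) \left(-565\right) = 33020295$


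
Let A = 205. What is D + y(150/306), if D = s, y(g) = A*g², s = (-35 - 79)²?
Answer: 33930721/2601 ≈ 13045.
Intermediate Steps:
s = 12996 (s = (-114)² = 12996)
y(g) = 205*g²
D = 12996
D + y(150/306) = 12996 + 205*(150/306)² = 12996 + 205*(150*(1/306))² = 12996 + 205*(25/51)² = 12996 + 205*(625/2601) = 12996 + 128125/2601 = 33930721/2601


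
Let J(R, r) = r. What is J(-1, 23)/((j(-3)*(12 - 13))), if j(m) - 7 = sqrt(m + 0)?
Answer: -161/52 + 23*I*sqrt(3)/52 ≈ -3.0962 + 0.7661*I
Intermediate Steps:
j(m) = 7 + sqrt(m) (j(m) = 7 + sqrt(m + 0) = 7 + sqrt(m))
J(-1, 23)/((j(-3)*(12 - 13))) = 23/(((7 + sqrt(-3))*(12 - 13))) = 23/(((7 + I*sqrt(3))*(-1))) = 23/(-7 - I*sqrt(3))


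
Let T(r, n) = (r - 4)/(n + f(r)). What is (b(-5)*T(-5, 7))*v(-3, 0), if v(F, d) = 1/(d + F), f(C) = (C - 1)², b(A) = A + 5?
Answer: 0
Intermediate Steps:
b(A) = 5 + A
f(C) = (-1 + C)²
v(F, d) = 1/(F + d)
T(r, n) = (-4 + r)/(n + (-1 + r)²) (T(r, n) = (r - 4)/(n + (-1 + r)²) = (-4 + r)/(n + (-1 + r)²))
(b(-5)*T(-5, 7))*v(-3, 0) = ((5 - 5)*((-4 - 5)/(7 + (-1 - 5)²)))/(-3 + 0) = (0*(-9/(7 + (-6)²)))/(-3) = (0*(-9/(7 + 36)))*(-⅓) = (0*(-9/43))*(-⅓) = 0*(-⅓) = 0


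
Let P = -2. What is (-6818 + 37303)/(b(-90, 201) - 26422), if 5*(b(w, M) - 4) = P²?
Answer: -152425/132086 ≈ -1.1540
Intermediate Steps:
b(w, M) = 24/5 (b(w, M) = 4 + (⅕)*(-2)² = 4 + (⅕)*4 = 4 + ⅘ = 24/5)
(-6818 + 37303)/(b(-90, 201) - 26422) = (-6818 + 37303)/(24/5 - 26422) = 30485/(-132086/5) = 30485*(-5/132086) = -152425/132086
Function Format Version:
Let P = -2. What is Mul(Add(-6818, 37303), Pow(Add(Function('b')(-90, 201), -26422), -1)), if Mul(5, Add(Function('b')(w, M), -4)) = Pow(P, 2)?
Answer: Rational(-152425, 132086) ≈ -1.1540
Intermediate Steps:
Function('b')(w, M) = Rational(24, 5) (Function('b')(w, M) = Add(4, Mul(Rational(1, 5), Pow(-2, 2))) = Add(4, Mul(Rational(1, 5), 4)) = Add(4, Rational(4, 5)) = Rational(24, 5))
Mul(Add(-6818, 37303), Pow(Add(Function('b')(-90, 201), -26422), -1)) = Mul(Add(-6818, 37303), Pow(Add(Rational(24, 5), -26422), -1)) = Mul(30485, Pow(Rational(-132086, 5), -1)) = Mul(30485, Rational(-5, 132086)) = Rational(-152425, 132086)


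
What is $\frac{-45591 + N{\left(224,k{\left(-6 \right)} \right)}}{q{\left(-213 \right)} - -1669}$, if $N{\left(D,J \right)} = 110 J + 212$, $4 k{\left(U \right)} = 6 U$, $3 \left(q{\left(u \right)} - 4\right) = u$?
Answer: $- \frac{521}{18} \approx -28.944$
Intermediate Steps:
$q{\left(u \right)} = 4 + \frac{u}{3}$
$k{\left(U \right)} = \frac{3 U}{2}$ ($k{\left(U \right)} = \frac{6 U}{4} = \frac{3 U}{2}$)
$N{\left(D,J \right)} = 212 + 110 J$
$\frac{-45591 + N{\left(224,k{\left(-6 \right)} \right)}}{q{\left(-213 \right)} - -1669} = \frac{-45591 + \left(212 + 110 \cdot \frac{3}{2} \left(-6\right)\right)}{\left(4 + \frac{1}{3} \left(-213\right)\right) - -1669} = \frac{-45591 + \left(212 + 110 \left(-9\right)\right)}{\left(4 - 71\right) + \left(1740 - 71\right)} = \frac{-45591 + \left(212 - 990\right)}{-67 + 1669} = \frac{-45591 - 778}{1602} = \left(-46369\right) \frac{1}{1602} = - \frac{521}{18}$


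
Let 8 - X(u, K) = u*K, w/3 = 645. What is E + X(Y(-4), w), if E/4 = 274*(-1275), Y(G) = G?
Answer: -1389652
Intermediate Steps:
w = 1935 (w = 3*645 = 1935)
X(u, K) = 8 - K*u (X(u, K) = 8 - u*K = 8 - K*u)
E = -1397400 (E = 4*(274*(-1275)) = 4*(-349350) = -1397400)
E + X(Y(-4), w) = -1397400 + (8 - 1*1935*(-4)) = -1397400 + (8 + 7740) = -1397400 + 7748 = -1389652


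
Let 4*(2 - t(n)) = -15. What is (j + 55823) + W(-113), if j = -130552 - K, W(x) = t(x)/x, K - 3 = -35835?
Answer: -17581467/452 ≈ -38897.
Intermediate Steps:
K = -35832 (K = 3 - 35835 = -35832)
t(n) = 23/4 (t(n) = 2 - ¼*(-15) = 2 + 15/4 = 23/4)
W(x) = 23/(4*x)
j = -94720 (j = -130552 - 1*(-35832) = -130552 + 35832 = -94720)
(j + 55823) + W(-113) = (-94720 + 55823) + (23/4)/(-113) = -38897 + (23/4)*(-1/113) = -38897 - 23/452 = -17581467/452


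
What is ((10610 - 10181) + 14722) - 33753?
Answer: -18602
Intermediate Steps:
((10610 - 10181) + 14722) - 33753 = (429 + 14722) - 33753 = 15151 - 33753 = -18602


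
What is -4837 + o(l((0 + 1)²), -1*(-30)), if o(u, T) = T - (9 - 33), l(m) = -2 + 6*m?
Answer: -4783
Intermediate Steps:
o(u, T) = 24 + T (o(u, T) = T - 1*(-24) = T + 24 = 24 + T)
-4837 + o(l((0 + 1)²), -1*(-30)) = -4837 + (24 - 1*(-30)) = -4837 + (24 + 30) = -4837 + 54 = -4783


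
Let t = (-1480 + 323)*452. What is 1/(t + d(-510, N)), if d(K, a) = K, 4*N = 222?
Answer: -1/523474 ≈ -1.9103e-6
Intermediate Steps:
N = 111/2 (N = (1/4)*222 = 111/2 ≈ 55.500)
t = -522964 (t = -1157*452 = -522964)
1/(t + d(-510, N)) = 1/(-522964 - 510) = 1/(-523474) = -1/523474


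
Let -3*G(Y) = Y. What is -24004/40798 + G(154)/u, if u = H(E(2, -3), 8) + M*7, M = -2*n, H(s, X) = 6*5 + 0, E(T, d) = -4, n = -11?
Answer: -4883275/5630124 ≈ -0.86735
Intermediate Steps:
H(s, X) = 30 (H(s, X) = 30 + 0 = 30)
M = 22 (M = -2*(-11) = 22)
G(Y) = -Y/3
u = 184 (u = 30 + 22*7 = 30 + 154 = 184)
-24004/40798 + G(154)/u = -24004/40798 - ⅓*154/184 = -24004*1/40798 - 154/3*1/184 = -12002/20399 - 77/276 = -4883275/5630124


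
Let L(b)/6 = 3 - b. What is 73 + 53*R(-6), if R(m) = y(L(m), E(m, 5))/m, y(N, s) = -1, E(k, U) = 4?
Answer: 491/6 ≈ 81.833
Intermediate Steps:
L(b) = 18 - 6*b (L(b) = 6*(3 - b) = 18 - 6*b)
R(m) = -1/m
73 + 53*R(-6) = 73 + 53*(-1/(-6)) = 73 + 53*(-1*(-⅙)) = 73 + 53*(⅙) = 73 + 53/6 = 491/6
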